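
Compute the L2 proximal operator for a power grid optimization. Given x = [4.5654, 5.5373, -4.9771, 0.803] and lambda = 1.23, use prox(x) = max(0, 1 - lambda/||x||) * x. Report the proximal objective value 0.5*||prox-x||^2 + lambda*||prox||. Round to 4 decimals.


Step 1: Compute ||x||.
||x|| = 8.7705
Step 2: Compute scaling factor.
scale = max(0, 1 - 1.23/8.7705) = 0.8598
Step 3: prox(x) = [3.9251, 4.7607, -4.2791, 0.6904]
||prox(x)|| = 7.5405
Step 4: Proximal objective.
0.5*||prox-x||^2 = 0.7565
lambda*||prox|| = 9.2748
Total = 10.0312


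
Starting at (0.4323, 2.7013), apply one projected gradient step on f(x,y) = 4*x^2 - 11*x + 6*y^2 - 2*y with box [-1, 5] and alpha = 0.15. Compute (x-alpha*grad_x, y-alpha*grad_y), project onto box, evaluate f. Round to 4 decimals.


Step 1: Compute gradient at (0.4323, 2.7013).
grad_x = 2*4*0.4323 - 11 = -7.5416
grad_y = 2*6*2.7013 - 2 = 30.4156
Step 2: Gradient step.
x_raw = 0.4323 - 0.15*-7.5416 = 1.5635
y_raw = 2.7013 - 0.15*30.4156 = -1.861
Step 3: Project onto [-1, 5].
x_proj = clip(1.5635) = 1.5635
y_proj = clip(-1.861) = -1.0
Step 4: Evaluate f.
f(1.5635, -1.0) = 0.5797


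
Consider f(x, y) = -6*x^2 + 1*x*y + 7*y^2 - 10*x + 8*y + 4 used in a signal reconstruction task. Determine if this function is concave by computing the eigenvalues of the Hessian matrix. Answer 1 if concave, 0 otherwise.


The Hessian of f(x,y) = -6*x^2 + 1*x*y + 7*y^2 - 10*x + 8*y + 4 is:
H = [[-12, 1], [1, 14]]
Trace = -12 + 14 = 2
Determinant = -12*14 - (1)^2 = -169
Discriminant = (2)^2 - 4*-169 = 680.0
Eigenvalues: lambda_1 = -12.0384, lambda_2 = 14.0384
The function is not concave.

0


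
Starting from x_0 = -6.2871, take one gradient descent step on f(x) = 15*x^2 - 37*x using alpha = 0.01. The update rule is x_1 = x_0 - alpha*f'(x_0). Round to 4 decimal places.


We compute the gradient at x_0 and apply the update.
f'(x) = 30*x - 37
f'(-6.2871) = 30*-6.2871 - 37 = -225.613
x_1 = -6.2871 - 0.01*-225.613 = -4.031


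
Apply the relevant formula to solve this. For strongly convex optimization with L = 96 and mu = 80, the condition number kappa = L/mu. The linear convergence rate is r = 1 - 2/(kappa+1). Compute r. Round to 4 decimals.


Step 1: Compute the condition number.
kappa = L/mu = 96/80 = 1.2
Step 2: Compute the convergence rate.
r = 1 - 2/(kappa + 1) = 1 - 2*mu/(L + mu) = (L - mu)/(L + mu) = 16/176 = 0.0909


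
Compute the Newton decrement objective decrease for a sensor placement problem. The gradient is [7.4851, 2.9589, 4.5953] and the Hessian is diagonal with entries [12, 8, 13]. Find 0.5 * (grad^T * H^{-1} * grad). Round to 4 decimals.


Step 1: H is diagonal, so H^(-1) * g = [0.6238, 0.3699, 0.3535].
Step 2: g^T H^(-1) g = sum_i g_i^2 / H_ii
  = (7.4851)^2/12 + (2.9589)^2/8 + (4.5953)^2/13
  = 4.6689 + 1.0944 + 1.6244 = 7.3876
Step 3: Objective decrease = 0.5 * g^T H^(-1) g = 3.6938


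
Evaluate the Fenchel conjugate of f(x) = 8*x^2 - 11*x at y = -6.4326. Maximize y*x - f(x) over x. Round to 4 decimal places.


f*(y) = sup_x {y*x - a*x^2 - b*x} = sup_x {(y-b)*x - a*x^2}
FOC: (y - b) - 2a*x = 0 => x* = (y - b)/(2a)
x* = (-6.4326 + 11)/(2*8) = 0.2855
f*(-6.4326) = (y-b)^2/(4a) = (-6.4326 + 11)^2/(4*8)
= 20.8611/32 = 0.6519


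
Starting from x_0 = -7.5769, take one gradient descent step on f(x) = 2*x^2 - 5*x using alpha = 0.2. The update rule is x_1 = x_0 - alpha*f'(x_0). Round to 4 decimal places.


We compute the gradient at x_0 and apply the update.
f'(x) = 4*x - 5
f'(-7.5769) = 4*-7.5769 - 5 = -35.3076
x_1 = -7.5769 - 0.2*-35.3076 = -0.5154


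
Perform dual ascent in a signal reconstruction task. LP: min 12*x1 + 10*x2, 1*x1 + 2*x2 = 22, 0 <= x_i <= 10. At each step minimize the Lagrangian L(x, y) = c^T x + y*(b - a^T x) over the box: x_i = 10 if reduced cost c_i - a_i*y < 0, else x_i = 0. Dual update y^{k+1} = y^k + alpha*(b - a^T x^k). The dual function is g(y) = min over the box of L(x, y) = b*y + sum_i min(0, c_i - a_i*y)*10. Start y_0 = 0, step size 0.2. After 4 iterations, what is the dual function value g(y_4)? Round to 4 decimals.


Dual ascent for LP: min 12*x1 + 10*x2, 1*x1 + 2*x2 = 22, 0 <= x_i <= 10
Step 1: y^k = 0.0, reduced costs: (12.0, 10.0)
  x^k = (0.0, 0.0), subgradient = b - a^T x = 22.0
  y^{k+1} = 0.0 + 0.2*22.0 = 4.4
Step 2: y^k = 4.4, reduced costs: (7.6, 1.2)
  x^k = (0.0, 0.0), subgradient = b - a^T x = 22.0
  y^{k+1} = 4.4 + 0.2*22.0 = 8.8
Step 3: y^k = 8.8, reduced costs: (3.2, -7.6)
  x^k = (0.0, 10.0), subgradient = b - a^T x = 2.0
  y^{k+1} = 8.8 + 0.2*2.0 = 9.2
Step 4: y^k = 9.2, reduced costs: (2.8, -8.4)
  x^k = (0.0, 10.0), subgradient = b - a^T x = 2.0
  y^{k+1} = 9.2 + 0.2*2.0 = 9.6
Dual objective at y_4 = 9.6: reduced costs (2.4, -9.2), box minimizer x = (0.0, 10.0)
g(y_4) = b*y + (c1 - a1*y)*x1 + (c2 - a2*y)*x2 = 22*9.6 + 2.4*0.0 + (-9.2)*10.0 = 211.2 + 0.0 - 92.0 = 119.2


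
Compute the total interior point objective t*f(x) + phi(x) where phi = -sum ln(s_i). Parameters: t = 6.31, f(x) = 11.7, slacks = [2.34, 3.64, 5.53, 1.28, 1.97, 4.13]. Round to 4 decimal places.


Step 1: Compute log-barrier.
ln values: [0.8502, 1.292, 1.7102, 0.2469, 0.678, 1.4183]
phi = -(0.8502 + 1.292 + 1.7102 + 0.2469 + 0.678 + 1.4183) = -6.1955
Step 2: Compute augmented objective.
t*f(x) = 6.31*11.7 = 73.827
Total = 73.827 - 6.1955 = 67.6315


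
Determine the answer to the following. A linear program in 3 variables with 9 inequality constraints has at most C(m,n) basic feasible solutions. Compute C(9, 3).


Each vertex corresponds to some choice of n active constraints out of m, so the number of vertices is at most C(m, n) = m! / (n!(m-n)!).
m = 9, n = 3
Numerator: 9 * 8 * 7
Denominator: 3! = 6
C(9, 3) = 84


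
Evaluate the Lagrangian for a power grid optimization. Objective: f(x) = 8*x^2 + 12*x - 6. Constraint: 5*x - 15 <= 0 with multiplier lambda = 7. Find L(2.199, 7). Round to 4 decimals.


Step 1: Evaluate f(x).
f(2.199) = 8*2.199^2 + 12*2.199 - 6 = 59.0728
Step 2: Evaluate g(x).
g(2.199) = 5*2.199 - 15 = -4.005
Step 3: Compute Lagrangian.
L = 59.0728 + 7*-4.005 = 31.0378


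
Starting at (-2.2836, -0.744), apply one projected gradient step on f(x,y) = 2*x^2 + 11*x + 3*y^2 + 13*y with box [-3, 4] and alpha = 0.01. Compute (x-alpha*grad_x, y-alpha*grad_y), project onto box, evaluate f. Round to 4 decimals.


Step 1: Compute gradient at (-2.2836, -0.744).
grad_x = 2*2*-2.2836 + 11 = 1.8656
grad_y = 2*3*-0.744 + 13 = 8.536
Step 2: Gradient step.
x_raw = -2.2836 - 0.01*1.8656 = -2.3023
y_raw = -0.744 - 0.01*8.536 = -0.8294
Step 3: Project onto [-3, 4].
x_proj = clip(-2.3023) = -2.3023
y_proj = clip(-0.8294) = -0.8294
Step 4: Evaluate f.
f(-2.3023, -0.8294) = -23.4422


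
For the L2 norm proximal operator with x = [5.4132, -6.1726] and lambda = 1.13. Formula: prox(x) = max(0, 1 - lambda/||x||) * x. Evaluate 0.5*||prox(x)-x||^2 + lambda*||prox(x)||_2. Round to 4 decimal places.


Step 1: Compute ||x||.
||x|| = 8.21
Step 2: Compute scaling factor.
scale = max(0, 1 - 1.13/8.21) = 0.8624
Step 3: prox(x) = [4.6681, -5.323]
||prox(x)|| = 7.08
Step 4: Proximal objective.
0.5*||prox-x||^2 = 0.6385
lambda*||prox|| = 8.0004
Total = 8.6388


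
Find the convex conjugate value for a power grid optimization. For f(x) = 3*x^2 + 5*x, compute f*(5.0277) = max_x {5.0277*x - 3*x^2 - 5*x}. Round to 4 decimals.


f*(y) = sup_x {y*x - a*x^2 - b*x} = sup_x {(y-b)*x - a*x^2}
FOC: (y - b) - 2a*x = 0 => x* = (y - b)/(2a)
x* = (5.0277 - 5)/(2*3) = 0.0046
f*(5.0277) = (y-b)^2/(4a) = (5.0277 - 5)^2/(4*3)
= 0.0008/12 = 0.0001


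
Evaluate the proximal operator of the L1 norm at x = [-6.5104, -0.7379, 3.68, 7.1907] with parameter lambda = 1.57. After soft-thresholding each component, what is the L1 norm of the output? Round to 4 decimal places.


Soft-thresholding with lambda = 1.57:
prox(-6.5104) = sign(-6.5104)*max(|-6.5104| - 1.57, 0) = -4.9404
prox(-0.7379) = sign(-0.7379)*max(|-0.7379| - 1.57, 0) = 0.0
prox(3.68) = sign(3.68)*max(|3.68| - 1.57, 0) = 2.11
prox(7.1907) = sign(7.1907)*max(|7.1907| - 1.57, 0) = 5.6207
prox(x) = [-4.9404, 0.0, 2.11, 5.6207]
||prox(x)||_1 = 4.9404 + 0.0 + 2.11 + 5.6207 = 12.6711


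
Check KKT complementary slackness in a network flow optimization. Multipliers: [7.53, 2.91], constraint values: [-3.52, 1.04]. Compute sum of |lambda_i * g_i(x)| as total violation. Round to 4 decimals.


KKT complementary slackness check:
lambda_1 * g_1 = 7.53 * -3.52 = -26.5056
lambda_2 * g_2 = 2.91 * 1.04 = 3.0264
Total violation = 26.5056 + 3.0264 = 29.532


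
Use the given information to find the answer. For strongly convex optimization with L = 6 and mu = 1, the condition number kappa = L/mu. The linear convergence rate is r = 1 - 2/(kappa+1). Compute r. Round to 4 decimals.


Step 1: Compute the condition number.
kappa = L/mu = 6/1 = 6.0
Step 2: Compute the convergence rate.
r = 1 - 2/(kappa + 1) = 1 - 2*mu/(L + mu) = (L - mu)/(L + mu) = 5/7 = 0.7143


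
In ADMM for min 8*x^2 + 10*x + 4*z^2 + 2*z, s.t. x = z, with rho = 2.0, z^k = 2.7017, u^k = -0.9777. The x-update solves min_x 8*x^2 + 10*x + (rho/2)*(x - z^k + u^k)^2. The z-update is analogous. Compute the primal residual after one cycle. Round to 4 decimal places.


ADMM iteration with rho = 2.0, z^k = 2.7017, u^k = -0.9777
Step 1: x-update.
Minimize 8*x^2 + 10*x + (2.0/2)*(x - 2.7017 - 0.9777)^2
FOC: (2*8 + 2.0)*x = -10 + 2.0*(2.7017 + 0.9777)
x^{k+1} = -0.1467
Step 2: z-update.
Minimize 4*z^2 + 2*z + (2.0/2)*(-0.1467 - z - 0.9777)^2
FOC: (2*4 + 2.0)*z = -2 + 2.0*(-0.1467 - 0.9777)
z^{k+1} = -0.4249
Step 3: u-update.
u^{k+1} = -0.9777 - 0.1467 + 0.4249 = -0.6995
Step 4: Primal residual = |-0.1467 + 0.4249| = 0.2782


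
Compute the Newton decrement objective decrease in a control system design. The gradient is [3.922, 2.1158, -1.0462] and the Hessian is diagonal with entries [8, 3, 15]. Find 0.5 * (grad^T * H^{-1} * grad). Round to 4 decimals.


Step 1: H is diagonal, so H^(-1) * g = [0.4903, 0.7053, -0.0697].
Step 2: g^T H^(-1) g = sum_i g_i^2 / H_ii
  = (3.922)^2/8 + (2.1158)^2/3 + (-1.0462)^2/15
  = 1.9228 + 1.4922 + 0.073 = 3.4879
Step 3: Objective decrease = 0.5 * g^T H^(-1) g = 1.744


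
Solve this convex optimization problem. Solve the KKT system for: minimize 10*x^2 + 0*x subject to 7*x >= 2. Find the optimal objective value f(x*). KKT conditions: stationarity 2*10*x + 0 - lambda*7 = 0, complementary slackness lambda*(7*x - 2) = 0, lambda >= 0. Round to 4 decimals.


Step 1: Try lambda = 0 (constraint inactive).
x_unc = 0/(2*10) = 0.0
Check: 7*0.0 = 0.0 < 2 -- violated!
Step 2: Constraint must be active: 7*x = 2
x* = 2/7 = 0.2857 (rounded; the exact value 2/7 is used below)
lambda = (2*10*(2/7) + 0)/7 = 0.8163
Step 3: Compute optimal value.
f(x*) = 10*(2/7)^2 + 0*(2/7) = 0.8163


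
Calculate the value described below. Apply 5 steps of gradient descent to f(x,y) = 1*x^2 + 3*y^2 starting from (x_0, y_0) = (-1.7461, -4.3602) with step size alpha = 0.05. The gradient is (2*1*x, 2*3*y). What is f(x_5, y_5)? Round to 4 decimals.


Gradient descent on f(x,y) = 1*x^2 + 3*y^2.
Starting point: (-1.7461, -4.3602), alpha = 0.05
Step 1: grad_x = 2*1*-1.7461 = -3.4922, grad_y = 2*3*-4.3602 = -26.1612
  x_1 = -1.7461 - 0.05*-3.4922 = -1.5715
  y_1 = -4.3602 - 0.05*-26.1612 = -3.0521
Step 2: grad_x = 2*1*-1.5715 = -3.143, grad_y = 2*3*-3.0521 = -18.3128
  x_2 = -1.5715 - 0.05*-3.143 = -1.4143
  y_2 = -3.0521 - 0.05*-18.3128 = -2.1365
Step 3: grad_x = 2*1*-1.4143 = -2.8287, grad_y = 2*3*-2.1365 = -12.819
  x_3 = -1.4143 - 0.05*-2.8287 = -1.2729
  y_3 = -2.1365 - 0.05*-12.819 = -1.4955
Step 4: grad_x = 2*1*-1.2729 = -2.5458, grad_y = 2*3*-1.4955 = -8.9733
  x_4 = -1.2729 - 0.05*-2.5458 = -1.1456
  y_4 = -1.4955 - 0.05*-8.9733 = -1.0469
Step 5: grad_x = 2*1*-1.1456 = -2.2912, grad_y = 2*3*-1.0469 = -6.2813
  x_5 = -1.1456 - 0.05*-2.2912 = -1.0311
  y_5 = -1.0469 - 0.05*-6.2813 = -0.7328
f(-1.0311, -0.7328) = 1*(-1.0311)^2 + 3*(-0.7328)^2 = 2.6741


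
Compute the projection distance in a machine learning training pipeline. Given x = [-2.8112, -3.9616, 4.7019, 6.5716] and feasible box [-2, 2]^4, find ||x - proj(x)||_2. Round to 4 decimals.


Project each component onto [-2, 2].
clip(-2.8112) = -2.0, clip(-3.9616) = -2.0, clip(4.7019) = 2.0, clip(6.5716) = 2.0
Projection = [-2.0, -2.0, 2.0, 2.0]
Squared diffs: [0.658, 3.8479, 7.3003, 20.8995]
Distance = sqrt(32.7057) = 5.7189


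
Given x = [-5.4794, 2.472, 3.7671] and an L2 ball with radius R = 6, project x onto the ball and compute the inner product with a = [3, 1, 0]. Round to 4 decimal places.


Step 1: Compute ||x|| (intermediates to 6 decimals).
||x|| = sqrt((-5.4794)^2 + 2.472^2 + 3.7671^2) = 7.094057
Step 2: Project.
Since ||x|| > R, scale = R/||x|| = 6/7.094057 = 0.845778, proj(x) = scale * x
proj(x) = [-4.634356, 2.090763, 3.18613]
Step 3: Dot product.
a^T * proj(x) = 3*(-4.634356) + 1*2.090763 + 0*3.18613 = -11.8123


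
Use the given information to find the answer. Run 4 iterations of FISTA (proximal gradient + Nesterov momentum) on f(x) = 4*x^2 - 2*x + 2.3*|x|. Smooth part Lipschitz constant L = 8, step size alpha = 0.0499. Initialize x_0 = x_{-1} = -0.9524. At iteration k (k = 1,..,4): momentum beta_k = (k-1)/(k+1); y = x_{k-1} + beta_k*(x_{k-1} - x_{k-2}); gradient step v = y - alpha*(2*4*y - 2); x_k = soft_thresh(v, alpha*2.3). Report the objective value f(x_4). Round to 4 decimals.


FISTA on f(x) = 4*x^2 - 2*x + 2.3*|x|
L = 8, alpha = 0.0499
Iteration 1: beta = 0.0, y = -0.9524 + 0.0*(-0.9524 + 0.9524) = -0.9524
  grad(y) = -9.6192, v = y - alpha*grad = -0.4724
  prox(v) = soft_thresh(-0.4724, 0.1148) = -0.3576
Iteration 2: beta = 0.3333, y = -0.3576 + 0.3333*(-0.3576 + 0.9524) = -0.1594
  grad(y) = -3.275, v = y - alpha*grad = 0.004
  prox(v) = soft_thresh(0.004, 0.1148) = 0.0
Iteration 3: beta = 0.5, y = 0.0 + 0.5*(0.0 + 0.3576) = 0.1788
  grad(y) = -0.5695, v = y - alpha*grad = 0.2072
  prox(v) = soft_thresh(0.2072, 0.1148) = 0.0925
Iteration 4: beta = 0.6, y = 0.0925 + 0.6*(0.0925 - 0.0) = 0.1479
  grad(y) = -0.8165, v = y - alpha*grad = 0.1887
  prox(v) = soft_thresh(0.1887, 0.1148) = 0.0739
f(x_4) = 4*0.0739^2 - 2*0.0739 + 2.3*|0.0739| = 0.044


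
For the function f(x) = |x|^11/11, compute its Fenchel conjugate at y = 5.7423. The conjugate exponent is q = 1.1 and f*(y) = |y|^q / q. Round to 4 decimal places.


The conjugate exponent q satisfies 1/p + 1/q = 1.
p = 11, so q = 11/(11 - 1) = 1.1
|y|^q = 5.7423^1.1 = 6.839
f*(5.7423) = 6.839 / 1.1 = 6.2173


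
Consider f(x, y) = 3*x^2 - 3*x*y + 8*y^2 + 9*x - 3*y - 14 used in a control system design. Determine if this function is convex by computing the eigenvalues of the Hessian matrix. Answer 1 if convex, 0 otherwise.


The Hessian of f(x,y) = 3*x^2 - 3*x*y + 8*y^2 + 9*x - 3*y - 14 is:
H = [[6, -3], [-3, 16]]
Trace = 6 + 16 = 22
Determinant = 6*16 - (-3)^2 = 87
Discriminant = (22)^2 - 4*87 = 136.0
Eigenvalues: lambda_1 = 5.169, lambda_2 = 16.831
The function is convex.

1


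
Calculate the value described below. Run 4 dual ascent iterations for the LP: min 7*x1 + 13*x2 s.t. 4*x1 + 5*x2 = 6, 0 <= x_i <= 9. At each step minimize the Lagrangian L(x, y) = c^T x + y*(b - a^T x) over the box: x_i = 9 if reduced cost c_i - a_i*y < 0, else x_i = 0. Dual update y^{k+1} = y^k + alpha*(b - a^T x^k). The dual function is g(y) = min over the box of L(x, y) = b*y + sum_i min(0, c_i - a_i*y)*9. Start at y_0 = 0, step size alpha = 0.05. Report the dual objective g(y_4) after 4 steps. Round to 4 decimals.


Dual ascent for LP: min 7*x1 + 13*x2, 4*x1 + 5*x2 = 6, 0 <= x_i <= 9
Step 1: y^k = 0.0, reduced costs: (7.0, 13.0)
  x^k = (0.0, 0.0), subgradient = b - a^T x = 6.0
  y^{k+1} = 0.0 + 0.05*6.0 = 0.3
Step 2: y^k = 0.3, reduced costs: (5.8, 11.5)
  x^k = (0.0, 0.0), subgradient = b - a^T x = 6.0
  y^{k+1} = 0.3 + 0.05*6.0 = 0.6
Step 3: y^k = 0.6, reduced costs: (4.6, 10.0)
  x^k = (0.0, 0.0), subgradient = b - a^T x = 6.0
  y^{k+1} = 0.6 + 0.05*6.0 = 0.9
Step 4: y^k = 0.9, reduced costs: (3.4, 8.5)
  x^k = (0.0, 0.0), subgradient = b - a^T x = 6.0
  y^{k+1} = 0.9 + 0.05*6.0 = 1.2
Dual objective at y_4 = 1.2: reduced costs (2.2, 7.0), box minimizer x = (0.0, 0.0)
g(y_4) = b*y + (c1 - a1*y)*x1 + (c2 - a2*y)*x2 = 6*1.2 + 2.2*0.0 + 7.0*0.0 = 7.2 + 0.0 + 0.0 = 7.2


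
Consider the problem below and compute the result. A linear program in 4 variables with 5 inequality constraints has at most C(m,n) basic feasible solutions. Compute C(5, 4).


Each vertex corresponds to some choice of n active constraints out of m, so the number of vertices is at most C(m, n) = m! / (n!(m-n)!).
m = 5, n = 4
Numerator: 5 * 4 * 3 * 2
Denominator: 4! = 24
C(5, 4) = 5


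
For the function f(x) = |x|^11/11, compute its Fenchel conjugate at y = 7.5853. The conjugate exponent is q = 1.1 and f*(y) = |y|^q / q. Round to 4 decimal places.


The conjugate exponent q satisfies 1/p + 1/q = 1.
p = 11, so q = 11/(11 - 1) = 1.1
|y|^q = 7.5853^1.1 = 9.289
f*(7.5853) = 9.289 / 1.1 = 8.4446


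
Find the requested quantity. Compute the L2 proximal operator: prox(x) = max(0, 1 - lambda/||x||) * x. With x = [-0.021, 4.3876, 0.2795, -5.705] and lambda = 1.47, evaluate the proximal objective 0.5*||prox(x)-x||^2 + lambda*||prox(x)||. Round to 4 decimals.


Step 1: Compute ||x||.
||x|| = 7.2025
Step 2: Compute scaling factor.
scale = max(0, 1 - 1.47/7.2025) = 0.7959
Step 3: prox(x) = [-0.0167, 3.4921, 0.2225, -4.5406]
||prox(x)|| = 5.7325
Step 4: Proximal objective.
0.5*||prox-x||^2 = 1.0805
lambda*||prox|| = 8.4268
Total = 9.5073


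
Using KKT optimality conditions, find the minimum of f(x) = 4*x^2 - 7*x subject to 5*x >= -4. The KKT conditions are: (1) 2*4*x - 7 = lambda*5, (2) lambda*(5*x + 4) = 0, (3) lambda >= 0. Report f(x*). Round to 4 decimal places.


Step 1: Try lambda = 0 (constraint inactive).
Stationarity: 2*4*x - 7 = 0
x* = 7/(2*4) = 0.875
Check constraint: 5*0.875 = 4.375 >= -4 -- satisfied.
Step 2: Compute optimal value.
f(x*) = 4*0.875^2 - 7*0.875 = -3.0625


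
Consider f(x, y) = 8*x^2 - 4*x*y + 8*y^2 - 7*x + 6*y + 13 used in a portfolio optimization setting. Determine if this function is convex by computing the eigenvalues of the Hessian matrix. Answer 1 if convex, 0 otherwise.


The Hessian of f(x,y) = 8*x^2 - 4*x*y + 8*y^2 - 7*x + 6*y + 13 is:
H = [[16, -4], [-4, 16]]
Trace = 16 + 16 = 32
Determinant = 16*16 - (-4)^2 = 240
Discriminant = (32)^2 - 4*240 = 64.0
Eigenvalues: lambda_1 = 12.0, lambda_2 = 20.0
The function is convex.

1


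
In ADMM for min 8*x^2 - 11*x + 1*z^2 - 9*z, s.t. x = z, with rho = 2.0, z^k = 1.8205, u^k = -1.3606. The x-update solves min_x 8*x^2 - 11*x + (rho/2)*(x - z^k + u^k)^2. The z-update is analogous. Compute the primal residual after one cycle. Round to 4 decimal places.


ADMM iteration with rho = 2.0, z^k = 1.8205, u^k = -1.3606
Step 1: x-update.
Minimize 8*x^2 - 11*x + (2.0/2)*(x - 1.8205 - 1.3606)^2
FOC: (2*8 + 2.0)*x = 11 + 2.0*(1.8205 + 1.3606)
x^{k+1} = 0.9646
Step 2: z-update.
Minimize 1*z^2 - 9*z + (2.0/2)*(0.9646 - z - 1.3606)^2
FOC: (2*1 + 2.0)*z = 9 + 2.0*(0.9646 - 1.3606)
z^{k+1} = 2.052
Step 3: u-update.
u^{k+1} = -1.3606 + 0.9646 - 2.052 = -2.448
Step 4: Primal residual = |0.9646 - 2.052| = 1.0874


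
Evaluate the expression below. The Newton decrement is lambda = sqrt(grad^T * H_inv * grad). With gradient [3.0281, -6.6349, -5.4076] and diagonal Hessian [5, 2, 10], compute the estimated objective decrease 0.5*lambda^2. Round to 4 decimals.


Step 1: H is diagonal, so H^(-1) * g = [0.6056, -3.3175, -0.5408].
Step 2: g^T H^(-1) g = sum_i g_i^2 / H_ii
  = (3.0281)^2/5 + (-6.6349)^2/2 + (-5.4076)^2/10
  = 1.8339 + 22.0109 + 2.9242 = 26.769
Step 3: Objective decrease = 0.5 * g^T H^(-1) g = 13.3845


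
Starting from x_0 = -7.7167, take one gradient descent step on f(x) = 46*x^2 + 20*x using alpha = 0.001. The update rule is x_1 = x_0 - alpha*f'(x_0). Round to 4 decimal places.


We compute the gradient at x_0 and apply the update.
f'(x) = 92*x + 20
f'(-7.7167) = 92*-7.7167 + 20 = -689.9364
x_1 = -7.7167 - 0.001*-689.9364 = -7.0268


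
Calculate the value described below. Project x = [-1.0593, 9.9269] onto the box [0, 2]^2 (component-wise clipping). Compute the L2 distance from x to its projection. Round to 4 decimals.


Project each component onto [0, 2].
clip(-1.0593) = 0.0, clip(9.9269) = 2.0
Projection = [0.0, 2.0]
Squared diffs: [1.1221, 62.8357]
Distance = sqrt(63.9578) = 7.9974


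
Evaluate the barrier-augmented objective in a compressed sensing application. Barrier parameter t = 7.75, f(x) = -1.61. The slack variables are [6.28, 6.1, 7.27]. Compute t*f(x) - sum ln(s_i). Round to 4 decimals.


Step 1: Compute log-barrier.
ln values: [1.8374, 1.8083, 1.9838]
phi = -(1.8374 + 1.8083 + 1.9838) = -5.6294
Step 2: Compute augmented objective.
t*f(x) = 7.75*-1.61 = -12.4775
Total = -12.4775 - 5.6294 = -18.1069


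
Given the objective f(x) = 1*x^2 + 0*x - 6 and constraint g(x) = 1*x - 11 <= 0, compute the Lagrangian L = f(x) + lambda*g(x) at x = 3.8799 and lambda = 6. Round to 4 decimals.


Step 1: Evaluate f(x).
f(3.8799) = 1*3.8799^2 + 0*3.8799 - 6 = 9.0536
Step 2: Evaluate g(x).
g(3.8799) = 1*3.8799 - 11 = -7.1201
Step 3: Compute Lagrangian.
L = 9.0536 + 6*-7.1201 = -33.667


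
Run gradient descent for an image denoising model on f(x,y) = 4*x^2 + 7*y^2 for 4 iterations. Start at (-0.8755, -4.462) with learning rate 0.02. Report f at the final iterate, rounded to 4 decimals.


Gradient descent on f(x,y) = 4*x^2 + 7*y^2.
Starting point: (-0.8755, -4.462), alpha = 0.02
Step 1: grad_x = 2*4*-0.8755 = -7.004, grad_y = 2*7*-4.462 = -62.468
  x_1 = -0.8755 - 0.02*-7.004 = -0.7354
  y_1 = -4.462 - 0.02*-62.468 = -3.2126
Step 2: grad_x = 2*4*-0.7354 = -5.8834, grad_y = 2*7*-3.2126 = -44.977
  x_2 = -0.7354 - 0.02*-5.8834 = -0.6178
  y_2 = -3.2126 - 0.02*-44.977 = -2.3131
Step 3: grad_x = 2*4*-0.6178 = -4.942, grad_y = 2*7*-2.3131 = -32.3834
  x_3 = -0.6178 - 0.02*-4.942 = -0.5189
  y_3 = -2.3131 - 0.02*-32.3834 = -1.6654
Step 4: grad_x = 2*4*-0.5189 = -4.1513, grad_y = 2*7*-1.6654 = -23.3161
  x_4 = -0.5189 - 0.02*-4.1513 = -0.4359
  y_4 = -1.6654 - 0.02*-23.3161 = -1.1991
f(-0.4359, -1.1991) = 4*(-0.4359)^2 + 7*(-1.1991)^2 = 10.8251


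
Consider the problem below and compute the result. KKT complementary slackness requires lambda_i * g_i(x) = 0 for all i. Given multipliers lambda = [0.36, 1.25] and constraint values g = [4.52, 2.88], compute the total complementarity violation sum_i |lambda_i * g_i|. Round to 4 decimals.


KKT complementary slackness check:
lambda_1 * g_1 = 0.36 * 4.52 = 1.6272
lambda_2 * g_2 = 1.25 * 2.88 = 3.6
Total violation = 1.6272 + 3.6 = 5.2272


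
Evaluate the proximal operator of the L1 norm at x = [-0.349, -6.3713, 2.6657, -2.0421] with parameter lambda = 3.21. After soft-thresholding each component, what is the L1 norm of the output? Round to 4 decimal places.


Soft-thresholding with lambda = 3.21:
prox(-0.349) = sign(-0.349)*max(|-0.349| - 3.21, 0) = 0.0
prox(-6.3713) = sign(-6.3713)*max(|-6.3713| - 3.21, 0) = -3.1613
prox(2.6657) = sign(2.6657)*max(|2.6657| - 3.21, 0) = 0.0
prox(-2.0421) = sign(-2.0421)*max(|-2.0421| - 3.21, 0) = 0.0
prox(x) = [0.0, -3.1613, 0.0, 0.0]
||prox(x)||_1 = 0.0 + 3.1613 + 0.0 + 0.0 = 3.1613


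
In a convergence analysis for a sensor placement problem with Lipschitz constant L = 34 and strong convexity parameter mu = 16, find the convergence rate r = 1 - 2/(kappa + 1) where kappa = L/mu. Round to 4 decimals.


Step 1: Compute the condition number.
kappa = L/mu = 34/16 = 2.125
Step 2: Compute the convergence rate.
r = 1 - 2/(kappa + 1) = 1 - 2*mu/(L + mu) = (L - mu)/(L + mu) = 18/50 = 0.36


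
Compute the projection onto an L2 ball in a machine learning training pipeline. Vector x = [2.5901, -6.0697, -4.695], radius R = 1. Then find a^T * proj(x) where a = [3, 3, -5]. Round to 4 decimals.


Step 1: Compute ||x|| (intermediates to 6 decimals).
||x|| = sqrt(2.5901^2 + (-6.0697)^2 + (-4.695)^2) = 8.098944
Step 2: Project.
Since ||x|| > R, scale = R/||x|| = 1/8.098944 = 0.123473, proj(x) = scale * x
proj(x) = [0.319807, -0.749444, -0.579706]
Step 3: Dot product.
a^T * proj(x) = 3*0.319807 + 3*(-0.749444) - 5*(-0.579706) = 1.6096


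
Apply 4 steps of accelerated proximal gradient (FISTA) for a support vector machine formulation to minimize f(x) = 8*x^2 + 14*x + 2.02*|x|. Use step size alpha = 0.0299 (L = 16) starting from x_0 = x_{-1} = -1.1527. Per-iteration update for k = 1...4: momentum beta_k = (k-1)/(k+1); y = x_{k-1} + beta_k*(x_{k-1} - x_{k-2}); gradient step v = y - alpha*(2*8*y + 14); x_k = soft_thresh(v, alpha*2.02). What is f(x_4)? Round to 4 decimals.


FISTA on f(x) = 8*x^2 + 14*x + 2.02*|x|
L = 16, alpha = 0.0299
Iteration 1: beta = 0.0, y = -1.1527 + 0.0*(-1.1527 + 1.1527) = -1.1527
  grad(y) = -4.4432, v = y - alpha*grad = -1.0198
  prox(v) = soft_thresh(-1.0198, 0.0604) = -0.9595
Iteration 2: beta = 0.3333, y = -0.9595 + 0.3333*(-0.9595 + 1.1527) = -0.895
  grad(y) = -0.3205, v = y - alpha*grad = -0.8854
  prox(v) = soft_thresh(-0.8854, 0.0604) = -0.8251
Iteration 3: beta = 0.5, y = -0.8251 + 0.5*(-0.8251 + 0.9595) = -0.7579
  grad(y) = 1.8744, v = y - alpha*grad = -0.8139
  prox(v) = soft_thresh(-0.8139, 0.0604) = -0.7535
Iteration 4: beta = 0.6, y = -0.7535 + 0.6*(-0.7535 + 0.8251) = -0.7106
  grad(y) = 2.631, v = y - alpha*grad = -0.7892
  prox(v) = soft_thresh(-0.7892, 0.0604) = -0.7288
f(x_4) = 8*(-0.7288)^2 + 14*(-0.7288) + 2.02*|-0.7288| = -4.4818


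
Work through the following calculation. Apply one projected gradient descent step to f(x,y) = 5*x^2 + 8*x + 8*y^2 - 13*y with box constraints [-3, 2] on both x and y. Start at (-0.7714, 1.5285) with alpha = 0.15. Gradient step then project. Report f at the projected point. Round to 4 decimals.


Step 1: Compute gradient at (-0.7714, 1.5285).
grad_x = 2*5*-0.7714 + 8 = 0.286
grad_y = 2*8*1.5285 - 13 = 11.456
Step 2: Gradient step.
x_raw = -0.7714 - 0.15*0.286 = -0.8143
y_raw = 1.5285 - 0.15*11.456 = -0.1899
Step 3: Project onto [-3, 2].
x_proj = clip(-0.8143) = -0.8143
y_proj = clip(-0.1899) = -0.1899
Step 4: Evaluate f.
f(-0.8143, -0.1899) = -0.4418


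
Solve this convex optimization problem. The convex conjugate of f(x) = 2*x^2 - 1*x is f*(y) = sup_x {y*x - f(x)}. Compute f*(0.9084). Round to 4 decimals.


f*(y) = sup_x {y*x - a*x^2 - b*x} = sup_x {(y-b)*x - a*x^2}
FOC: (y - b) - 2a*x = 0 => x* = (y - b)/(2a)
x* = (0.9084 + 1)/(2*2) = 0.4771
f*(0.9084) = (y-b)^2/(4a) = (0.9084 + 1)^2/(4*2)
= 3.642/8 = 0.4552


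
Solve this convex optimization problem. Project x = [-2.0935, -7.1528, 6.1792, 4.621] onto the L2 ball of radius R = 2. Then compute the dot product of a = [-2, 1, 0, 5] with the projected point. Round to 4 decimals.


Step 1: Compute ||x|| (intermediates to 6 decimals).
||x|| = sqrt((-2.0935)^2 + (-7.1528)^2 + 6.1792^2 + 4.621^2) = 10.727602
Step 2: Project.
Since ||x|| > R, scale = R/||x|| = 2/10.727602 = 0.186435, proj(x) = scale * x
proj(x) = [-0.390302, -1.333532, 1.152019, 0.861516]
Step 3: Dot product.
a^T * proj(x) = -2*(-0.390302) + 1*(-1.333532) + 0*1.152019 + 5*0.861516 = 3.7547


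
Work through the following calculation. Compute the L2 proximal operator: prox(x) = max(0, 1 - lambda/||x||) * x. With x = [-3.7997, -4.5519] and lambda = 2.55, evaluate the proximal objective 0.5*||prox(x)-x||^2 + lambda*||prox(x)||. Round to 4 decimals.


Step 1: Compute ||x||.
||x|| = 5.9294
Step 2: Compute scaling factor.
scale = max(0, 1 - 2.55/5.9294) = 0.5699
Step 3: prox(x) = [-2.1656, -2.5943]
||prox(x)|| = 3.3794
Step 4: Proximal objective.
0.5*||prox-x||^2 = 3.2513
lambda*||prox|| = 8.6175
Total = 11.8687


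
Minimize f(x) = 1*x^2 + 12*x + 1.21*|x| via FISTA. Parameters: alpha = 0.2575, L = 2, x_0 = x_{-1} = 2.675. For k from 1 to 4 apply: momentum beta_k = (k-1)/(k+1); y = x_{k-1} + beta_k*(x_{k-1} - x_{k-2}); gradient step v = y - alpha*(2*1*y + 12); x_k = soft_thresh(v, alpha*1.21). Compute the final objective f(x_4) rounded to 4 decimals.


FISTA on f(x) = 1*x^2 + 12*x + 1.21*|x|
L = 2, alpha = 0.2575
Iteration 1: beta = 0.0, y = 2.675 + 0.0*(2.675 - 2.675) = 2.675
  grad(y) = 17.35, v = y - alpha*grad = -1.7926
  prox(v) = soft_thresh(-1.7926, 0.3116) = -1.4811
Iteration 2: beta = 0.3333, y = -1.4811 + 0.3333*(-1.4811 - 2.675) = -2.8664
  grad(y) = 6.2672, v = y - alpha*grad = -4.4802
  prox(v) = soft_thresh(-4.4802, 0.3116) = -4.1686
Iteration 3: beta = 0.5, y = -4.1686 + 0.5*(-4.1686 + 1.4811) = -5.5124
  grad(y) = 0.9752, v = y - alpha*grad = -5.7635
  prox(v) = soft_thresh(-5.7635, 0.3116) = -5.4519
Iteration 4: beta = 0.6, y = -5.4519 + 0.6*(-5.4519 + 4.1686) = -6.2219
  grad(y) = -0.4439, v = y - alpha*grad = -6.1076
  prox(v) = soft_thresh(-6.1076, 0.3116) = -5.7961
f(x_4) = 1*(-5.7961)^2 + 12*(-5.7961) + 1.21*|-5.7961| = -28.9452


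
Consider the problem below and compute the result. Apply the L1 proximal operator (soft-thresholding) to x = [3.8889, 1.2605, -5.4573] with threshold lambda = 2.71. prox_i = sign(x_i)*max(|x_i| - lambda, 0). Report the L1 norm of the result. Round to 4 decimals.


Soft-thresholding with lambda = 2.71:
prox(3.8889) = sign(3.8889)*max(|3.8889| - 2.71, 0) = 1.1789
prox(1.2605) = sign(1.2605)*max(|1.2605| - 2.71, 0) = 0.0
prox(-5.4573) = sign(-5.4573)*max(|-5.4573| - 2.71, 0) = -2.7473
prox(x) = [1.1789, 0.0, -2.7473]
||prox(x)||_1 = 1.1789 + 0.0 + 2.7473 = 3.9262


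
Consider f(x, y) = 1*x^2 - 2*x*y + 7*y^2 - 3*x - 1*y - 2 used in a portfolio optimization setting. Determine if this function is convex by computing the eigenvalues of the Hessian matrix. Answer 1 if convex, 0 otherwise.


The Hessian of f(x,y) = 1*x^2 - 2*x*y + 7*y^2 - 3*x - 1*y - 2 is:
H = [[2, -2], [-2, 14]]
Trace = 2 + 14 = 16
Determinant = 2*14 - (-2)^2 = 24
Discriminant = (16)^2 - 4*24 = 160.0
Eigenvalues: lambda_1 = 1.6754, lambda_2 = 14.3246
The function is convex.

1


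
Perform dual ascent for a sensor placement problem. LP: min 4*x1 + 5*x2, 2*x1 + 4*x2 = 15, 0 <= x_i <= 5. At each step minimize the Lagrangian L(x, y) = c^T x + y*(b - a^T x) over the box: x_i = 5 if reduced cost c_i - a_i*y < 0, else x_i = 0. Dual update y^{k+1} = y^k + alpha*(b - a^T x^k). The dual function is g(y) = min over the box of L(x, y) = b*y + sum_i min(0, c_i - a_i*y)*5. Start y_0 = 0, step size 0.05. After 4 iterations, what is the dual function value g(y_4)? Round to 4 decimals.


Dual ascent for LP: min 4*x1 + 5*x2, 2*x1 + 4*x2 = 15, 0 <= x_i <= 5
Step 1: y^k = 0.0, reduced costs: (4.0, 5.0)
  x^k = (0.0, 0.0), subgradient = b - a^T x = 15.0
  y^{k+1} = 0.0 + 0.05*15.0 = 0.75
Step 2: y^k = 0.75, reduced costs: (2.5, 2.0)
  x^k = (0.0, 0.0), subgradient = b - a^T x = 15.0
  y^{k+1} = 0.75 + 0.05*15.0 = 1.5
Step 3: y^k = 1.5, reduced costs: (1.0, -1.0)
  x^k = (0.0, 5.0), subgradient = b - a^T x = -5.0
  y^{k+1} = 1.5 + 0.05*-5.0 = 1.25
Step 4: y^k = 1.25, reduced costs: (1.5, 0.0)
  x^k = (0.0, 0.0), subgradient = b - a^T x = 15.0
  y^{k+1} = 1.25 + 0.05*15.0 = 2.0
Dual objective at y_4 = 2.0: reduced costs (0.0, -3.0), box minimizer x = (0.0, 5.0)
g(y_4) = b*y + (c1 - a1*y)*x1 + (c2 - a2*y)*x2 = 15*2.0 + 0.0*0.0 + (-3.0)*5.0 = 30.0 + 0.0 - 15.0 = 15.0


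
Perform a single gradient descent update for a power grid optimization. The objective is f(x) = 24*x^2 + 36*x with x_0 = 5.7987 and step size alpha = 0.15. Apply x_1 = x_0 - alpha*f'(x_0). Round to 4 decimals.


We compute the gradient at x_0 and apply the update.
f'(x) = 48*x + 36
f'(5.7987) = 48*5.7987 + 36 = 314.3376
x_1 = 5.7987 - 0.15*314.3376 = -41.3519


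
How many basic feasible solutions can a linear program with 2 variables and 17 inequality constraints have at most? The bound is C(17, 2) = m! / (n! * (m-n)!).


Each vertex corresponds to some choice of n active constraints out of m, so the number of vertices is at most C(m, n) = m! / (n!(m-n)!).
m = 17, n = 2
Numerator: 17 * 16
Denominator: 2! = 2
C(17, 2) = 136


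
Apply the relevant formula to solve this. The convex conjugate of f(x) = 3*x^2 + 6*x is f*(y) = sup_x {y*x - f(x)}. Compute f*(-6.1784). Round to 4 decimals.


f*(y) = sup_x {y*x - a*x^2 - b*x} = sup_x {(y-b)*x - a*x^2}
FOC: (y - b) - 2a*x = 0 => x* = (y - b)/(2a)
x* = (-6.1784 - 6)/(2*3) = -2.0297
f*(-6.1784) = (y-b)^2/(4a) = (-6.1784 - 6)^2/(4*3)
= 148.3134/12 = 12.3595


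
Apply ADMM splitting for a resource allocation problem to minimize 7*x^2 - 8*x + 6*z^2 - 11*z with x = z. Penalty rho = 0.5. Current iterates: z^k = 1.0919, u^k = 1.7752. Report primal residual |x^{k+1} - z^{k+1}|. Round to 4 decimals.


ADMM iteration with rho = 0.5, z^k = 1.0919, u^k = 1.7752
Step 1: x-update.
Minimize 7*x^2 - 8*x + (0.5/2)*(x - 1.0919 + 1.7752)^2
FOC: (2*7 + 0.5)*x = 8 + 0.5*(1.0919 - 1.7752)
x^{k+1} = 0.5282
Step 2: z-update.
Minimize 6*z^2 - 11*z + (0.5/2)*(0.5282 - z + 1.7752)^2
FOC: (2*6 + 0.5)*z = 11 + 0.5*(0.5282 + 1.7752)
z^{k+1} = 0.9721
Step 3: u-update.
u^{k+1} = 1.7752 + 0.5282 - 0.9721 = 1.3312
Step 4: Primal residual = |0.5282 - 0.9721| = 0.444


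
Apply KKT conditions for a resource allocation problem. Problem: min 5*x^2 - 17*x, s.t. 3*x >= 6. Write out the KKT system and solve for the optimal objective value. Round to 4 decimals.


Step 1: Try lambda = 0 (constraint inactive).
x_unc = 17/(2*5) = 1.7
Check: 3*1.7 = 5.1 < 6 -- violated!
Step 2: Constraint must be active: 3*x = 6
x* = 6/3 = 2.0
lambda = (2*5*2.0 - 17)/3 = 1.0
Step 3: Compute optimal value.
f(x*) = 5*2.0^2 - 17*2.0 = -14.0


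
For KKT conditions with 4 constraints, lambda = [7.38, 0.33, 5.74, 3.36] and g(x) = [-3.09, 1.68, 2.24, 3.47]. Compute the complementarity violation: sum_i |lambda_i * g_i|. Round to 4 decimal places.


KKT complementary slackness check:
lambda_1 * g_1 = 7.38 * -3.09 = -22.8042
lambda_2 * g_2 = 0.33 * 1.68 = 0.5544
lambda_3 * g_3 = 5.74 * 2.24 = 12.8576
lambda_4 * g_4 = 3.36 * 3.47 = 11.6592
Total violation = 22.8042 + 0.5544 + 12.8576 + 11.6592 = 47.8754


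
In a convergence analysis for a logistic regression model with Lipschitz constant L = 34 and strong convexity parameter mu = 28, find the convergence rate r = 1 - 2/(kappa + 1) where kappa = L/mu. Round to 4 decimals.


Step 1: Compute the condition number.
kappa = L/mu = 34/28 = 1.2143
Step 2: Compute the convergence rate.
r = 1 - 2/(kappa + 1) = 1 - 2*mu/(L + mu) = (L - mu)/(L + mu) = 6/62 = 0.0968


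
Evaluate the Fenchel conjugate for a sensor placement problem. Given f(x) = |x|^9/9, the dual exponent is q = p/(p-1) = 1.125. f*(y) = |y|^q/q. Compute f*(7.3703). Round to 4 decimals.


The conjugate exponent q satisfies 1/p + 1/q = 1.
p = 9, so q = 9/(9 - 1) = 1.125
|y|^q = 7.3703^1.125 = 9.4606
f*(7.3703) = 9.4606 / 1.125 = 8.4095


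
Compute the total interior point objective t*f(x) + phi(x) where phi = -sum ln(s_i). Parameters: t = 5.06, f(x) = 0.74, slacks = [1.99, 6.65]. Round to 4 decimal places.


Step 1: Compute log-barrier.
ln values: [0.6881, 1.8946]
phi = -(0.6881 + 1.8946) = -2.5828
Step 2: Compute augmented objective.
t*f(x) = 5.06*0.74 = 3.7444
Total = 3.7444 - 2.5828 = 1.1616


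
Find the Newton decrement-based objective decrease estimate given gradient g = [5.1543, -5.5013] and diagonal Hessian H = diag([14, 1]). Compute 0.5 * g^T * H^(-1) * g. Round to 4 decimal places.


Step 1: H is diagonal, so H^(-1) * g = [0.3682, -5.5013].
Step 2: g^T H^(-1) g = sum_i g_i^2 / H_ii
  = (5.1543)^2/14 + (-5.5013)^2/1
  = 1.8976 + 30.2643 = 32.1619
Step 3: Objective decrease = 0.5 * g^T H^(-1) g = 16.081


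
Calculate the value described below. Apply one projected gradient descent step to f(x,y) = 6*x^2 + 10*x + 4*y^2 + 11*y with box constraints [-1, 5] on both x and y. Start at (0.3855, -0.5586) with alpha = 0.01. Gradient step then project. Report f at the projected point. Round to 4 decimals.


Step 1: Compute gradient at (0.3855, -0.5586).
grad_x = 2*6*0.3855 + 10 = 14.626
grad_y = 2*4*-0.5586 + 11 = 6.5312
Step 2: Gradient step.
x_raw = 0.3855 - 0.01*14.626 = 0.2392
y_raw = -0.5586 - 0.01*6.5312 = -0.6239
Step 3: Project onto [-1, 5].
x_proj = clip(0.2392) = 0.2392
y_proj = clip(-0.6239) = -0.6239
Step 4: Evaluate f.
f(0.2392, -0.6239) = -2.5702


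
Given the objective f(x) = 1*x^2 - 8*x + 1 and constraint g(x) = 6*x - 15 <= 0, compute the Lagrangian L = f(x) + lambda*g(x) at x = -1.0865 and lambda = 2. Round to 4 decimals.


Step 1: Evaluate f(x).
f(-1.0865) = 1*(-1.0865)^2 - 8*(-1.0865) + 1 = 10.8725
Step 2: Evaluate g(x).
g(-1.0865) = 6*-1.0865 - 15 = -21.519
Step 3: Compute Lagrangian.
L = 10.8725 + 2*-21.519 = -32.1655


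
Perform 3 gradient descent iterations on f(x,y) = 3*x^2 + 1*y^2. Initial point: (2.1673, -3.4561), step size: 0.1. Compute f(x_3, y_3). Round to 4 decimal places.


Gradient descent on f(x,y) = 3*x^2 + 1*y^2.
Starting point: (2.1673, -3.4561), alpha = 0.1
Step 1: grad_x = 2*3*2.1673 = 13.0038, grad_y = 2*1*-3.4561 = -6.9122
  x_1 = 2.1673 - 0.1*13.0038 = 0.8669
  y_1 = -3.4561 - 0.1*-6.9122 = -2.7649
Step 2: grad_x = 2*3*0.8669 = 5.2015, grad_y = 2*1*-2.7649 = -5.5298
  x_2 = 0.8669 - 0.1*5.2015 = 0.3468
  y_2 = -2.7649 - 0.1*-5.5298 = -2.2119
Step 3: grad_x = 2*3*0.3468 = 2.0806, grad_y = 2*1*-2.2119 = -4.4238
  x_3 = 0.3468 - 0.1*2.0806 = 0.1387
  y_3 = -2.2119 - 0.1*-4.4238 = -1.7695
f(0.1387, -1.7695) = 3*0.1387^2 + 1*(-1.7695)^2 = 3.1889


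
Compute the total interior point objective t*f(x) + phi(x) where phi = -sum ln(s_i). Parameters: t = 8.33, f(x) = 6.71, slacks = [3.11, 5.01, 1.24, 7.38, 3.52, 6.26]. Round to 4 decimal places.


Step 1: Compute log-barrier.
ln values: [1.1346, 1.6114, 0.2151, 1.9988, 1.2585, 1.8342]
phi = -(1.1346 + 1.6114 + 0.2151 + 1.9988 + 1.2585 + 1.8342) = -8.0526
Step 2: Compute augmented objective.
t*f(x) = 8.33*6.71 = 55.8943
Total = 55.8943 - 8.0526 = 47.8417


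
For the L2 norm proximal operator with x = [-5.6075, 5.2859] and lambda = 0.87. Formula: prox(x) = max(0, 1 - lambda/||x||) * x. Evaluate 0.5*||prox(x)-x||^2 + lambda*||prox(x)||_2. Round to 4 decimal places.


Step 1: Compute ||x||.
||x|| = 7.7062
Step 2: Compute scaling factor.
scale = max(0, 1 - 0.87/7.7062) = 0.8871
Step 3: prox(x) = [-4.9744, 4.6891]
||prox(x)|| = 6.8362
Step 4: Proximal objective.
0.5*||prox-x||^2 = 0.3785
lambda*||prox|| = 5.9475
Total = 6.3259


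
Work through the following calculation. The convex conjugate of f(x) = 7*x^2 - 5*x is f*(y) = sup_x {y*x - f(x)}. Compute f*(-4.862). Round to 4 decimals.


f*(y) = sup_x {y*x - a*x^2 - b*x} = sup_x {(y-b)*x - a*x^2}
FOC: (y - b) - 2a*x = 0 => x* = (y - b)/(2a)
x* = (-4.862 + 5)/(2*7) = 0.0099
f*(-4.862) = (y-b)^2/(4a) = (-4.862 + 5)^2/(4*7)
= 0.019/28 = 0.0007


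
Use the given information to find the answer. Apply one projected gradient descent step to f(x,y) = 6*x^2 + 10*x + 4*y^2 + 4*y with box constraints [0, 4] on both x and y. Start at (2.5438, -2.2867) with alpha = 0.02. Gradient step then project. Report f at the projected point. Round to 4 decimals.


Step 1: Compute gradient at (2.5438, -2.2867).
grad_x = 2*6*2.5438 + 10 = 40.5256
grad_y = 2*4*-2.2867 + 4 = -14.2936
Step 2: Gradient step.
x_raw = 2.5438 - 0.02*40.5256 = 1.7333
y_raw = -2.2867 - 0.02*-14.2936 = -2.0008
Step 3: Project onto [0, 4].
x_proj = clip(1.7333) = 1.7333
y_proj = clip(-2.0008) = 0.0
Step 4: Evaluate f.
f(1.7333, 0.0) = 35.3586


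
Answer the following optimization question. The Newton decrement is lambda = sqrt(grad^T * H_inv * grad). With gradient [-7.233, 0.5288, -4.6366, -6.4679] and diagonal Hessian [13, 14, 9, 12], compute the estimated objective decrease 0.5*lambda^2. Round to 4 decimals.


Step 1: H is diagonal, so H^(-1) * g = [-0.5564, 0.0378, -0.5152, -0.539].
Step 2: g^T H^(-1) g = sum_i g_i^2 / H_ii
  = (-7.233)^2/13 + (0.5288)^2/14 + (-4.6366)^2/9 + (-6.4679)^2/12
  = 4.0243 + 0.02 + 2.3887 + 3.4861 = 9.9191
Step 3: Objective decrease = 0.5 * g^T H^(-1) g = 4.9596


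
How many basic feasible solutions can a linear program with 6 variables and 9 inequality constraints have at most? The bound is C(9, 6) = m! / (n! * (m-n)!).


Each vertex corresponds to some choice of n active constraints out of m, so the number of vertices is at most C(m, n) = m! / (n!(m-n)!).
m = 9, n = 6
Numerator: 9 * 8 * 7 * 6 * 5 * 4
Denominator: 6! = 720
C(9, 6) = 84


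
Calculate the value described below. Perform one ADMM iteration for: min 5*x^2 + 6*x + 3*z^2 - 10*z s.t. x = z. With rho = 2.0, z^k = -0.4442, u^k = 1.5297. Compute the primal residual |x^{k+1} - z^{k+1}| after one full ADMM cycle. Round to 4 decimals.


ADMM iteration with rho = 2.0, z^k = -0.4442, u^k = 1.5297
Step 1: x-update.
Minimize 5*x^2 + 6*x + (2.0/2)*(x + 0.4442 + 1.5297)^2
FOC: (2*5 + 2.0)*x = -6 + 2.0*(-0.4442 - 1.5297)
x^{k+1} = -0.829
Step 2: z-update.
Minimize 3*z^2 - 10*z + (2.0/2)*(-0.829 - z + 1.5297)^2
FOC: (2*3 + 2.0)*z = 10 + 2.0*(-0.829 + 1.5297)
z^{k+1} = 1.4252
Step 3: u-update.
u^{k+1} = 1.5297 - 0.829 - 1.4252 = -0.7245
Step 4: Primal residual = |-0.829 - 1.4252| = 2.2542
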